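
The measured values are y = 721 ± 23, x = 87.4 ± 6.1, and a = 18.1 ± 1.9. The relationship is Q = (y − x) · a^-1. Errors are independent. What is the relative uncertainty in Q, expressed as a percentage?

Let u = y − x = 634. δu = √(δy² + δx²) = √(529 + 37.2) = 23.8, so δu/u = 0.0376.
Q is then a monomial in u, a:
δQ/Q = √((δu/u)² + (-1·δa/a)²) = √(0.00141 + 0.0110) = 0.111

11.1%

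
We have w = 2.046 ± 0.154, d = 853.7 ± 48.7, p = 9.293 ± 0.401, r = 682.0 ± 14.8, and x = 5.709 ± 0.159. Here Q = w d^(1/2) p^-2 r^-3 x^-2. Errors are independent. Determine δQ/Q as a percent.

14.6%

Each factor contributes (exponent × relative error)² to (δQ/Q)²:
  (1·δw/w)² = (1×0.0753)² = 0.00567;  (½·δd/d)² = (0.5×0.0570)² = 0.000814;  (-2·δp/p)² = (-2×0.0432)² = 0.00745;  (-3·δr/r)² = (-3×0.0217)² = 0.00424;  (-2·δx/x)² = (-2×0.0279)² = 0.00310
δQ/Q = √(0.0213) = 0.146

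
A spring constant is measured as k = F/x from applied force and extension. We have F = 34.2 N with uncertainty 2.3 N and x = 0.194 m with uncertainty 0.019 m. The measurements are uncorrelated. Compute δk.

Products/powers → add relative errors in quadrature, weighted by exponent:
  (1·δF/F)² = (1×0.0673)² = 0.00452;  (-1·δx/x)² = (-1×0.0979)² = 0.00959
δk/k = √(0.0141) = 0.119
k = 176 N/m, so δk = 0.119 × 176 = 20.9 N/m.

20.9 N/m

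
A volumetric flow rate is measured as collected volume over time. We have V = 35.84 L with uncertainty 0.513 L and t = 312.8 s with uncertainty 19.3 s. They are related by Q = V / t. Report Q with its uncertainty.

0.1146 ± 0.00726 L/s

Products/powers → add relative errors in quadrature, weighted by exponent:
  (1·δV/V)² = (1×0.0143)² = 0.000205;  (-1·δt/t)² = (-1×0.0617)² = 0.00381
δQ/Q = √(0.00401) = 0.0633
Q = 0.1146 L/s, so δQ = 0.0633 × 0.1146 = 0.00726 L/s.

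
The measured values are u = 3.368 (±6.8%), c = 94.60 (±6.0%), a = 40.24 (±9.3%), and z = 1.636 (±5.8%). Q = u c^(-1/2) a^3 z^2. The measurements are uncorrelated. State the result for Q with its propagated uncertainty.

Q is a product of powers, so relative uncertainties combine in quadrature:
  (1·δu/u)² = (1×0.0680)² = 0.00462;  (−½·δc/c)² = (-0.5×0.0600)² = 0.000900;  (3·δa/a)² = (3×0.0930)² = 0.0778;  (2·δz/z)² = (2×0.0580)² = 0.0135
δQ/Q = √(0.0968) = 0.311
Q = 60390, so δQ = 0.311 × 60390 = 18800.

60390 ± 18800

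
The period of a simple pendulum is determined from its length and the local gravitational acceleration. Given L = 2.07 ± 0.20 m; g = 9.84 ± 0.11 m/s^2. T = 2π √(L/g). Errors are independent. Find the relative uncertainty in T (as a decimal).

Relative error in a monomial: (δT/T)² = Σ (nᵢ · δxᵢ/xᵢ)².
  (½·δL/L)² = (0.5×0.0966)² = 0.00233;  (−½·δg/g)² = (-0.5×0.0112)² = 3.12e-05
δT/T = √(0.00237) = 0.0486

0.0486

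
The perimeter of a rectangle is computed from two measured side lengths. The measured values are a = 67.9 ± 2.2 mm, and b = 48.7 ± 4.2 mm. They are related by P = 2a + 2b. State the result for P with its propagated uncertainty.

233 ± 9.48 mm

P is a linear combination, so absolute uncertainties add in quadrature:
  (2·δa)² = 19.4;  (2·δb)² = 70.6
δP = √(89.9) = 9.48 mm
P = 233 mm.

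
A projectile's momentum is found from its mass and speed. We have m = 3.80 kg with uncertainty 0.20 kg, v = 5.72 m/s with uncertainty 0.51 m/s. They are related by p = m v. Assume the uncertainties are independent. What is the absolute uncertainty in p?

Products/powers → add relative errors in quadrature, weighted by exponent:
  (1·δm/m)² = (1×0.0526)² = 0.00277;  (1·δv/v)² = (1×0.0892)² = 0.00795
δp/p = √(0.0107) = 0.104
p = 21.7 kg·m/s, so δp = 0.104 × 21.7 = 2.25 kg·m/s.

2.25 kg·m/s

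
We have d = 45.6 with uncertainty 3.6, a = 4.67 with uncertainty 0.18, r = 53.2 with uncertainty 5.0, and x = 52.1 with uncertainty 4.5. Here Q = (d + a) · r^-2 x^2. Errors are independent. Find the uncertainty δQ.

Let u = d + a = 50.3. δu = √(δd² + δa²) = √(13.0 + 0.0324) = 3.60, so δu/u = 0.0717.
Q is then a monomial in u, r, x:
δQ/Q = √((δu/u)² + (-2·δr/r)² + (2·δx/x)²) = √(0.00514 + 0.0353 + 0.0298) = 0.265
Q = 48.2, so δQ = 0.265 × 48.2 = 12.8.

12.8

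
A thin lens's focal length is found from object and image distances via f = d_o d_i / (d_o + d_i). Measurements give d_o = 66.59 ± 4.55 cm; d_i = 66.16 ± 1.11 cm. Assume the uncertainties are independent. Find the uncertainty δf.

1.16 cm

∂f/∂d_o = (d_i/(d_o+d_i))² = 0.248;  ∂f/∂d_i = (d_o/(d_o+d_i))² = 0.252
δf = √((∂f/∂d_o · δd_o)² + (∂f/∂d_i · δd_i)²) = √(1.28 + 0.0780) = 1.16 cm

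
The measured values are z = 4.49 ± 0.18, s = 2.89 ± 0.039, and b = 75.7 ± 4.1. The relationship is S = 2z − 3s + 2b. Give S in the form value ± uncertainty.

152 ± 8.21

S is a linear combination, so absolute uncertainties add in quadrature:
  (2·δz)² = 0.130;  (3·δs)² = 0.0137;  (2·δb)² = 67.2
δS = √(67.4) = 8.21
S = 152.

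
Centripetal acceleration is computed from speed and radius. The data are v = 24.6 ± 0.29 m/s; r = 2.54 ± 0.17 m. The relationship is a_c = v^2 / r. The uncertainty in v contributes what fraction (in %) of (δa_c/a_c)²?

(δa_c/a_c)² = (2·δv/v)² + (-1·δr/r)²
  v term: (2×0.0118)² = 0.000556
  r term: (-1×0.0669)² = 0.00448
Total = 0.00504. Share from v = 0.000556/0.00504 = 0.110.

11.0%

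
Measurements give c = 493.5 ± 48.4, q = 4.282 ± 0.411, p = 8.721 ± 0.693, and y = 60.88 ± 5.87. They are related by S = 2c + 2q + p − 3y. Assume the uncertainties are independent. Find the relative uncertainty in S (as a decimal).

0.120

For a sum/difference, combine absolute errors in quadrature:
  (2·δc)² = 9370;  (2·δq)² = 0.676;  (δp)² = 0.480;  (3·δy)² = 310
δS = √(9680) = 98.4
S = 821.6, so δS/S = 98.4/821.6 = 0.120.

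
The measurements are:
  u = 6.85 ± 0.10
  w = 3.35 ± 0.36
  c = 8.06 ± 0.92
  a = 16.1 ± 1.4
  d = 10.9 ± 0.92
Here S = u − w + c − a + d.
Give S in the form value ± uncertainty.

Absolute uncertainties add in quadrature for a linear combination:
  (δu)² = 0.0100;  (δw)² = 0.130;  (δc)² = 0.846;  (δa)² = 1.96;  (δd)² = 0.846
δS = √(3.79) = 1.95
S = 6.36.

6.36 ± 1.95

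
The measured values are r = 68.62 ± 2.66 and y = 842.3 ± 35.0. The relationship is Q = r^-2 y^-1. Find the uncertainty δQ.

Relative error in a monomial: (δQ/Q)² = Σ (nᵢ · δxᵢ/xᵢ)².
  (-2·δr/r)² = (-2×0.0388)² = 0.00601;  (-1·δy/y)² = (-1×0.0416)² = 0.00173
δQ/Q = √(0.00774) = 0.0880
Q = 2.521e-07, so δQ = 0.0880 × 2.521e-07 = 2.22e-08.

2.22e-08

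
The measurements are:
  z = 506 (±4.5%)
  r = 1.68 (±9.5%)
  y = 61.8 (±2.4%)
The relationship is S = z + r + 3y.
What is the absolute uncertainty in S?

For a sum/difference, combine absolute errors in quadrature:
  (δz)² = 518;  (δr)² = 0.0255;  (3·δy)² = 19.8
δS = √(538) = 23.2

23.2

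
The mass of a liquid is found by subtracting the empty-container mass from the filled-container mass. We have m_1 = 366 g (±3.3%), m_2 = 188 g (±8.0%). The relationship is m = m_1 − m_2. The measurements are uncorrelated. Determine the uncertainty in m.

19.3 g

m is a linear combination, so absolute uncertainties add in quadrature:
  (δm_1)² = 146;  (δm_2)² = 226
δm = √(372) = 19.3 g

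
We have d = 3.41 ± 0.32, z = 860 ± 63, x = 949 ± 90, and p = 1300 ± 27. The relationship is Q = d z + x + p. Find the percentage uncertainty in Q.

6.98%

Let w = d·z = 2930. δw/w = √((1·δd/d)² + (1·δz/z)²) = √(0.00881 + 0.00537) = 0.119, so δw = 349.
Q = w + x + p: δQ = √(δw² + δx² + δp²) = √(1.22e+05 + 8100 + 729) = 362
Q = 5180, so δQ/Q = 362/5180 = 0.0698.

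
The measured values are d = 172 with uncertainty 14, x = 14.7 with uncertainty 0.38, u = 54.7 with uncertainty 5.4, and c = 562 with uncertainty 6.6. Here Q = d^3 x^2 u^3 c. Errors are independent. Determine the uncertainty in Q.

Since Q is a product/quotient, work with relative uncertainties:
  (3·δd/d)² = (3×0.0814)² = 0.0596;  (2·δx/x)² = (2×0.0259)² = 0.00267;  (3·δu/u)² = (3×0.0987)² = 0.0877;  (1·δc/c)² = (1×0.0117)² = 0.000138
δQ/Q = √(0.150) = 0.387
Q = 1.01e+17, so δQ = 0.387 × 1.01e+17 = 3.92e+16.

3.92e+16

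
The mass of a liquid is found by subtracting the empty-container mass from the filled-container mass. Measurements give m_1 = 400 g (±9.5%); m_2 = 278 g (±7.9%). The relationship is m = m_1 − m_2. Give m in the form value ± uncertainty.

Sums and differences: (δm)² = Σ (cᵢ δxᵢ)².
  (δm_1)² = 1440;  (δm_2)² = 482
δm = √(1930) = 43.9 g
m = 122 g.

122 ± 43.9 g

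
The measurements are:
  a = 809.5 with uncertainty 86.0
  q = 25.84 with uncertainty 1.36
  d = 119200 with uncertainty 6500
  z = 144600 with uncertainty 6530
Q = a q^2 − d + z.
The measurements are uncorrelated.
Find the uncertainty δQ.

Let p = a·q^2 = 540500. δp/p = √((1·δa/a)² + (2·δq/q)²) = √(0.0113 + 0.0111) = 0.150, so δp = 80800.
Q = p − d + z: δQ = √(δp² + δd² + δz²) = √(6.53e+09 + 4.22e+07 + 4.26e+07) = 81400

81400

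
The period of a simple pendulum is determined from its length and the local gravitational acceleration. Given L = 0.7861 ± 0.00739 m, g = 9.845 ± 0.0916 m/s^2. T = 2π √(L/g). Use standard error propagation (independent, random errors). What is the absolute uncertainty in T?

Since T is a product/quotient, work with relative uncertainties:
  (½·δL/L)² = (0.5×0.00940)² = 2.21e-05;  (−½·δg/g)² = (-0.5×0.00930)² = 2.16e-05
δT/T = √(4.37e-05) = 0.00661
T = 1.775 s, so δT = 0.00661 × 1.775 = 0.0117 s.

0.0117 s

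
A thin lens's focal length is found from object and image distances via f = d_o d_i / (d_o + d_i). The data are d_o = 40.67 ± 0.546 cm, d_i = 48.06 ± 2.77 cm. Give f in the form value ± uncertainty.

22.03 ± 0.604 cm

∂f/∂d_o = (d_i/(d_o+d_i))² = 0.293;  ∂f/∂d_i = (d_o/(d_o+d_i))² = 0.210
δf = √((∂f/∂d_o · δd_o)² + (∂f/∂d_i · δd_i)²) = √(0.0257 + 0.339) = 0.604 cm
f = 22.03 cm.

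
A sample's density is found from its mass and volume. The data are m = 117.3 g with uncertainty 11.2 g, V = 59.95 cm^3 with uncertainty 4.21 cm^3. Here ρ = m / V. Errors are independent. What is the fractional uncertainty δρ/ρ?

0.119

Each factor contributes (exponent × relative error)² to (δρ/ρ)²:
  (1·δm/m)² = (1×0.0955)² = 0.00912;  (-1·δV/V)² = (-1×0.0702)² = 0.00493
δρ/ρ = √(0.0140) = 0.119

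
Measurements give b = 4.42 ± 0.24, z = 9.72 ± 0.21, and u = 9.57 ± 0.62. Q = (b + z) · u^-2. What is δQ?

0.0203

Let w = b + z = 14.1. δw = √(δb² + δz²) = √(0.0576 + 0.0441) = 0.319, so δw/w = 0.0226.
Q is then a monomial in w, u:
δQ/Q = √((δw/w)² + (-2·δu/u)²) = √(0.000509 + 0.0168) = 0.132
Q = 0.154, so δQ = 0.132 × 0.154 = 0.0203.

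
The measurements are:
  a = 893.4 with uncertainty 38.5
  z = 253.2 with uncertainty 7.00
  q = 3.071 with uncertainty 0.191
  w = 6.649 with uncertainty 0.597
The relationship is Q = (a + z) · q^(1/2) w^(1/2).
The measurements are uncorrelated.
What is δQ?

334

Let u = a + z = 1147. δu = √(δa² + δz²) = √(1480 + 49.0) = 39.1, so δu/u = 0.0341.
Q is then a monomial in u, q, w:
δQ/Q = √((δu/u)² + (½·δq/q)² + (½·δw/w)²) = √(0.00116 + 0.000967 + 0.00202) = 0.0644
Q = 5181, so δQ = 0.0644 × 5181 = 334.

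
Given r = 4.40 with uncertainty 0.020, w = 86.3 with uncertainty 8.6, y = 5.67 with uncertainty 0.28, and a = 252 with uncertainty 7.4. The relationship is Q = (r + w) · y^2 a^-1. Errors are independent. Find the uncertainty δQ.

1.62

Let u = r + w = 90.7. δu = √(δr² + δw²) = √(0.000400 + 74.0) = 8.60, so δu/u = 0.0948.
Q is then a monomial in u, y, a:
δQ/Q = √((δu/u)² + (2·δy/y)² + (-1·δa/a)²) = √(0.00899 + 0.00975 + 0.000862) = 0.140
Q = 11.6, so δQ = 0.140 × 11.6 = 1.62.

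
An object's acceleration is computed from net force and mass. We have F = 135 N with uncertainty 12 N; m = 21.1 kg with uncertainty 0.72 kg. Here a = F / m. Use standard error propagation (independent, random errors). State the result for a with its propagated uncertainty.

Products/powers → add relative errors in quadrature, weighted by exponent:
  (1·δF/F)² = (1×0.0889)² = 0.00790;  (-1·δm/m)² = (-1×0.0341)² = 0.00116
δa/a = √(0.00907) = 0.0952
a = 6.40 m/s^2, so δa = 0.0952 × 6.40 = 0.609 m/s^2.

6.40 ± 0.609 m/s^2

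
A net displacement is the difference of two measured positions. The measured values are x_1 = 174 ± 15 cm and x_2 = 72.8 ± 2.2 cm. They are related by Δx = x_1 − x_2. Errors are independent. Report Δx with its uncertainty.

For a sum/difference, combine absolute errors in quadrature:
  (δx_1)² = 225;  (δx_2)² = 4.84
δΔx = √(230) = 15.2 cm
Δx = 101 cm.

101 ± 15.2 cm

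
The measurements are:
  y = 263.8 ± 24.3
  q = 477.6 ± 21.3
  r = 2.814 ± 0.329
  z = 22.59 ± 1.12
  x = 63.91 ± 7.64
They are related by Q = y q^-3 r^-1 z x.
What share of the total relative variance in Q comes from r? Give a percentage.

(δQ/Q)² = (1·δy/y)² + (-3·δq/q)² + (-1·δr/r)² + (1·δz/z)² + (1·δx/x)²
  y term: (1×0.0921)² = 0.00849
  q term: (-3×0.0446)² = 0.0179
  r term: (-1×0.117)² = 0.0137
  z term: (1×0.0496)² = 0.00246
  x term: (1×0.120)² = 0.0143
Total = 0.0568. Share from r = 0.0137/0.0568 = 0.241.

24.1%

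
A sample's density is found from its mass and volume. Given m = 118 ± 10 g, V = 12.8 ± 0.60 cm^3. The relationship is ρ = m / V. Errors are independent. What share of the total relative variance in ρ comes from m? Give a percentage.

(δρ/ρ)² = (1·δm/m)² + (-1·δV/V)²
  m term: (1×0.0847)² = 0.00718
  V term: (-1×0.0469)² = 0.00220
Total = 0.00938. Share from m = 0.00718/0.00938 = 0.766.

76.6%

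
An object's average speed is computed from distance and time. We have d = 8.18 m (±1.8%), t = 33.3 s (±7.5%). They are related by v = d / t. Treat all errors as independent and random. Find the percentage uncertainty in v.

7.71%

Relative error in a monomial: (δv/v)² = Σ (nᵢ · δxᵢ/xᵢ)².
  (1·δd/d)² = (1×0.0180)² = 0.000324;  (-1·δt/t)² = (-1×0.0750)² = 0.00562
δv/v = √(0.00595) = 0.0771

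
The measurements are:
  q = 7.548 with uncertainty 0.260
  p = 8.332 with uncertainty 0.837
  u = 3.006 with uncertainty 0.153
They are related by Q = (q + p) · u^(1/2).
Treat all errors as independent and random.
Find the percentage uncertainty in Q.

Let w = q + p = 15.88. δw = √(δq² + δp²) = √(0.0676 + 0.701) = 0.876, so δw/w = 0.0552.
Q is then a monomial in w, u:
δQ/Q = √((δw/w)² + (½·δu/u)²) = √(0.00305 + 0.000648) = 0.0608

6.08%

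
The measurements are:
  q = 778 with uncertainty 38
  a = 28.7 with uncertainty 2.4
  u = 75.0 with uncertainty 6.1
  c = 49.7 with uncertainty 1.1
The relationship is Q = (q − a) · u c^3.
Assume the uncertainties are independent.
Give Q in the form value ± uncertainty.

Let w = q − a = 749. δw = √(δq² + δa²) = √(1440 + 5.76) = 38.1, so δw/w = 0.0508.
Q is then a monomial in w, u, c:
δQ/Q = √((δw/w)² + (1·δu/u)² + (3·δc/c)²) = √(0.00258 + 0.00662 + 0.00441) = 0.117
Q = 6.9e+09, so δQ = 0.117 × 6.9e+09 = 8.05e+08.

(6.90 ± 0.805) × 10^9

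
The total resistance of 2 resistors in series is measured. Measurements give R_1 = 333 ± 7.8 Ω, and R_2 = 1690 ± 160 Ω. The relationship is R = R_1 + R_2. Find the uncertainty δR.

Absolute uncertainties add in quadrature for a linear combination:
  (δR_1)² = 60.8;  (δR_2)² = 25600
δR = √(25700) = 160 Ω

160 Ω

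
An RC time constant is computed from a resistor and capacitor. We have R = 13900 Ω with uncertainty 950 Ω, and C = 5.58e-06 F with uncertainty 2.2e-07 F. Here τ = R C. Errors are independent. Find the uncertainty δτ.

Relative error in a monomial: (δτ/τ)² = Σ (nᵢ · δxᵢ/xᵢ)².
  (1·δR/R)² = (1×0.0683)² = 0.00467;  (1·δC/C)² = (1×0.0394)² = 0.00155
δτ/τ = √(0.00623) = 0.0789
τ = 0.0776 s, so δτ = 0.0789 × 0.0776 = 0.00612 s.

0.00612 s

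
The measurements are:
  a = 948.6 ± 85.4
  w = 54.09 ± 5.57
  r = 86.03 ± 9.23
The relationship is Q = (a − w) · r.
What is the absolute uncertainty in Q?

Let u = a − w = 894.5. δu = √(δa² + δw²) = √(7290 + 31.0) = 85.6, so δu/u = 0.0957.
Q is then a monomial in u, r:
δQ/Q = √((δu/u)² + (1·δr/r)²) = √(0.00915 + 0.0115) = 0.144
Q = 76950, so δQ = 0.144 × 76950 = 11100.

11100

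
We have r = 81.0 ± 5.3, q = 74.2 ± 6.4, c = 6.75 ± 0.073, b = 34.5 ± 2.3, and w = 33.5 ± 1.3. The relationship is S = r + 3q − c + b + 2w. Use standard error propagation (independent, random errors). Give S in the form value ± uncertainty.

Each term contributes (cᵢ δxᵢ)² to (δS)²:
  (δr)² = 28.1;  (3·δq)² = 369;  (δc)² = 0.00533;  (δb)² = 5.29;  (2·δw)² = 6.76
δS = √(409) = 20.2
S = 398.

398 ± 20.2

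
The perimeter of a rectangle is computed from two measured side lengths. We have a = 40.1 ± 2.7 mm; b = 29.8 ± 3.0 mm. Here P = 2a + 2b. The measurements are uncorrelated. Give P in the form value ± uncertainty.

140 ± 8.07 mm

Absolute uncertainties add in quadrature for a linear combination:
  (2·δa)² = 29.2;  (2·δb)² = 36.0
δP = √(65.2) = 8.07 mm
P = 140 mm.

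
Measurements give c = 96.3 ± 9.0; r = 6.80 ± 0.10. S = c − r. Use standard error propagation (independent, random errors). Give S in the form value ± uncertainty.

89.5 ± 9.00

Absolute uncertainties add in quadrature for a linear combination:
  (δc)² = 81.0;  (δr)² = 0.0100
δS = √(81.0) = 9.00
S = 89.5.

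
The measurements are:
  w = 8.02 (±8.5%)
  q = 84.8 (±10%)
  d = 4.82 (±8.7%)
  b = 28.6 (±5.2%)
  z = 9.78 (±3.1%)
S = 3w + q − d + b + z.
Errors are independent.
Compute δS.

Sums and differences: (δS)² = Σ (cᵢ δxᵢ)².
  (3·δw)² = 4.18;  (δq)² = 71.9;  (δd)² = 0.176;  (δb)² = 2.21;  (δz)² = 0.0919
δS = √(78.6) = 8.86

8.86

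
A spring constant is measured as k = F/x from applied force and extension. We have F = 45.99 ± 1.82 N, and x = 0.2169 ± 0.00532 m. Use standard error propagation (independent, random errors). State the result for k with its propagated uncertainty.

212.0 ± 9.87 N/m

Since k is a product/quotient, work with relative uncertainties:
  (1·δF/F)² = (1×0.0396)² = 0.00157;  (-1·δx/x)² = (-1×0.0245)² = 0.000602
δk/k = √(0.00217) = 0.0466
k = 212.0 N/m, so δk = 0.0466 × 212.0 = 9.87 N/m.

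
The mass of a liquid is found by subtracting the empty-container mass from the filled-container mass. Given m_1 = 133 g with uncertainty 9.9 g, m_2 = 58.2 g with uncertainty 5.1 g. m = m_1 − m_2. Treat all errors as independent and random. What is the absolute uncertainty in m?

11.1 g

Each term contributes (cᵢ δxᵢ)² to (δm)²:
  (δm_1)² = 98.0;  (δm_2)² = 26.0
δm = √(124) = 11.1 g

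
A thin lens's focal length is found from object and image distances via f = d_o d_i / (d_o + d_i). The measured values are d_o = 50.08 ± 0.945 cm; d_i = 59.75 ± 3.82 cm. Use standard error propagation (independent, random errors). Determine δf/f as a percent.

∂f/∂d_o = (d_i/(d_o+d_i))² = 0.296;  ∂f/∂d_i = (d_o/(d_o+d_i))² = 0.208
δf = √((∂f/∂d_o · δd_o)² + (∂f/∂d_i · δd_i)²) = √(0.0782 + 0.631) = 0.842 cm
f = 27.24 cm, so δf/f = 0.842/27.24 = 0.0309.

3.09%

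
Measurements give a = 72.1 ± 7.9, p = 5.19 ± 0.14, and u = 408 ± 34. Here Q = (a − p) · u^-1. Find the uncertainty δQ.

0.0237

Let w = a − p = 66.9. δw = √(δa² + δp²) = √(62.4 + 0.0196) = 7.90, so δw/w = 0.118.
Q is then a monomial in w, u:
δQ/Q = √((δw/w)² + (-1·δu/u)²) = √(0.0139 + 0.00694) = 0.145
Q = 0.164, so δQ = 0.145 × 0.164 = 0.0237.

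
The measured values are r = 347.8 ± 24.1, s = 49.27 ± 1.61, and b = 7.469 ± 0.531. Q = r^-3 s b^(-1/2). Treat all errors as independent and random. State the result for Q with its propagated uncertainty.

(4.285 ± 0.914) × 10^-7

Since Q is a product/quotient, work with relative uncertainties:
  (-3·δr/r)² = (-3×0.0693)² = 0.0432;  (1·δs/s)² = (1×0.0327)² = 0.00107;  (−½·δb/b)² = (-0.5×0.0711)² = 0.00126
δQ/Q = √(0.0455) = 0.213
Q = 4.285e-07, so δQ = 0.213 × 4.285e-07 = 9.14e-08.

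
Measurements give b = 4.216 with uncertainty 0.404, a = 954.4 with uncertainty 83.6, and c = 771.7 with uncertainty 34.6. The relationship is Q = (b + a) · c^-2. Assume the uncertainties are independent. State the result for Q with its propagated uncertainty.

0.001610 ± 0.000201

Let u = b + a = 958.6. δu = √(δb² + δa²) = √(0.163 + 6990) = 83.6, so δu/u = 0.0872.
Q is then a monomial in u, c:
δQ/Q = √((δu/u)² + (-2·δc/c)²) = √(0.00761 + 0.00804) = 0.125
Q = 0.001610, so δQ = 0.125 × 0.001610 = 0.000201.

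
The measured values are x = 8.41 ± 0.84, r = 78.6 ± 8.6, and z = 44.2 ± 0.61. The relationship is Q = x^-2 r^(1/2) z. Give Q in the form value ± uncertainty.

Q is a product of powers, so relative uncertainties combine in quadrature:
  (-2·δx/x)² = (-2×0.0999)² = 0.0399;  (½·δr/r)² = (0.5×0.109)² = 0.00299;  (1·δz/z)² = (1×0.0138)² = 0.000190
δQ/Q = √(0.0431) = 0.208
Q = 5.54, so δQ = 0.208 × 5.54 = 1.15.

5.54 ± 1.15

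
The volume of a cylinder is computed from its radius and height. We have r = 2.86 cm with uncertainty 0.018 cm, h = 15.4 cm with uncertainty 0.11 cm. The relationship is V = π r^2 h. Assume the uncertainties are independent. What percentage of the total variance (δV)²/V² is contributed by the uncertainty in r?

(δV/V)² = (2·δr/r)² + (1·δh/h)²
  r term: (2×0.00629)² = 0.000158
  h term: (1×0.00714)² = 5.1e-05
Total = 0.000209. Share from r = 0.000158/0.000209 = 0.756.

75.6%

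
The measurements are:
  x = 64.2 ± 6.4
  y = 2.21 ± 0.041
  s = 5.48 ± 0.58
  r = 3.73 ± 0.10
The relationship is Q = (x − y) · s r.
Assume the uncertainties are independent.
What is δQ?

Let u = x − y = 62.0. δu = √(δx² + δy²) = √(41.0 + 0.00168) = 6.40, so δu/u = 0.103.
Q is then a monomial in u, s, r:
δQ/Q = √((δu/u)² + (1·δs/s)² + (1·δr/r)²) = √(0.0107 + 0.0112 + 0.000719) = 0.150
Q = 1270, so δQ = 0.150 × 1270 = 190.

190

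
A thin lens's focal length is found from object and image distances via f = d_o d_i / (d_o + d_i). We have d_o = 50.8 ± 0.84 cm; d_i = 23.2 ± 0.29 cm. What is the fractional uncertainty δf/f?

0.0100

∂f/∂d_o = (d_i/(d_o+d_i))² = 0.0983;  ∂f/∂d_i = (d_o/(d_o+d_i))² = 0.471
δf = √((∂f/∂d_o · δd_o)² + (∂f/∂d_i · δd_i)²) = √(0.00682 + 0.0187) = 0.160 cm
f = 15.9 cm, so δf/f = 0.160/15.9 = 0.0100.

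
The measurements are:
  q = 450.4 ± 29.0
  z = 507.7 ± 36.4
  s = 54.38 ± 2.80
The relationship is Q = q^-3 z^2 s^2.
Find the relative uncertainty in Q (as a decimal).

0.262

Since Q is a product/quotient, work with relative uncertainties:
  (-3·δq/q)² = (-3×0.0644)² = 0.0373;  (2·δz/z)² = (2×0.0717)² = 0.0206;  (2·δs/s)² = (2×0.0515)² = 0.0106
δQ/Q = √(0.0685) = 0.262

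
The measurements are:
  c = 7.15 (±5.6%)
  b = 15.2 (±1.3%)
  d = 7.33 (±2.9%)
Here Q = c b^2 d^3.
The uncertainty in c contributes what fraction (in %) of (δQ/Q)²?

27.6%

(δQ/Q)² = (1·δc/c)² + (2·δb/b)² + (3·δd/d)²
  c term: (1×0.0560)² = 0.00314
  b term: (2×0.0130)² = 0.000676
  d term: (3×0.0290)² = 0.00757
Total = 0.0114. Share from c = 0.00314/0.0114 = 0.276.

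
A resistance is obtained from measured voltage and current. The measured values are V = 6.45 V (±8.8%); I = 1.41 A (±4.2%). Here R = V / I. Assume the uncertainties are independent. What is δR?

R is a product of powers, so relative uncertainties combine in quadrature:
  (1·δV/V)² = (1×0.0880)² = 0.00774;  (-1·δI/I)² = (-1×0.0420)² = 0.00176
δR/R = √(0.00951) = 0.0975
R = 4.57 Ω, so δR = 0.0975 × 4.57 = 0.446 Ω.

0.446 Ω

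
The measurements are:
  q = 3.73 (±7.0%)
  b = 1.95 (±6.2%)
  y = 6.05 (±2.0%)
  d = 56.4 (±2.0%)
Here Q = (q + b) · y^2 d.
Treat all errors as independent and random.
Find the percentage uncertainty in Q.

Let u = q + b = 5.68. δu = √(δq² + δb²) = √(0.0682 + 0.0146) = 0.288, so δu/u = 0.0507.
Q is then a monomial in u, y, d:
δQ/Q = √((δu/u)² + (2·δy/y)² + (1·δd/d)²) = √(0.00257 + 0.00160 + 0.000400) = 0.0676

6.76%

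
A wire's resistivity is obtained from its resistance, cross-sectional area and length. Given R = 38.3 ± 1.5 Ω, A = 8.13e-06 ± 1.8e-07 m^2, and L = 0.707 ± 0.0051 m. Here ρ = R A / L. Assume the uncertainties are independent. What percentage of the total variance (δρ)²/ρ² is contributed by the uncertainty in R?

(δρ/ρ)² = (1·δR/R)² + (1·δA/A)² + (-1·δL/L)²
  R term: (1×0.0392)² = 0.00153
  A term: (1×0.0221)² = 0.000490
  L term: (-1×0.00721)² = 5.2e-05
Total = 0.00208. Share from R = 0.00153/0.00208 = 0.739.

73.9%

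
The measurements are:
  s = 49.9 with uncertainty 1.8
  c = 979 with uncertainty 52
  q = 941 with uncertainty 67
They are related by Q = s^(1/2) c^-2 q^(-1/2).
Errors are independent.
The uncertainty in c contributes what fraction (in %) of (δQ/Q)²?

87.6%

(δQ/Q)² = (½·δs/s)² + (-2·δc/c)² + (−½·δq/q)²
  s term: (0.5×0.0361)² = 0.000325
  c term: (-2×0.0531)² = 0.0113
  q term: (-0.5×0.0712)² = 0.00127
Total = 0.0129. Share from c = 0.0113/0.0129 = 0.876.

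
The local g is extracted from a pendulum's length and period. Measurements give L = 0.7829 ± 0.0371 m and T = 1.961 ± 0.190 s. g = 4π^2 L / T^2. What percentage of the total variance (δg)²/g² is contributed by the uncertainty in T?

94.4%

(δg/g)² = (1·δL/L)² + (-2·δT/T)²
  L term: (1×0.0474)² = 0.00225
  T term: (-2×0.0969)² = 0.0376
Total = 0.0398. Share from T = 0.0376/0.0398 = 0.944.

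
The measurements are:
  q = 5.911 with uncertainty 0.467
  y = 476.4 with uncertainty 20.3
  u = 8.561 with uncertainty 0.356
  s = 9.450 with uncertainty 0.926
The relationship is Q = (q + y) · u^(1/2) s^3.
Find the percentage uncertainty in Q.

29.8%

Let w = q + y = 482.3. δw = √(δq² + δy²) = √(0.218 + 412) = 20.3, so δw/w = 0.0421.
Q is then a monomial in w, u, s:
δQ/Q = √((δw/w)² + (½·δu/u)² + (3·δs/s)²) = √(0.00177 + 0.000432 + 0.0864) = 0.298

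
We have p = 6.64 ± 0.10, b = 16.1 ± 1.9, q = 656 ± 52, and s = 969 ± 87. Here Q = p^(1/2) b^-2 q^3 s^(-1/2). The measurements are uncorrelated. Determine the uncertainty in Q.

30500

For a monomial Q ∝ p^(1/2), b^-2, q^3, s^(-1/2), fractional errors add in quadrature:
  (½·δp/p)² = (0.5×0.0151)² = 5.67e-05;  (-2·δb/b)² = (-2×0.118)² = 0.0557;  (3·δq/q)² = (3×0.0793)² = 0.0566;  (−½·δs/s)² = (-0.5×0.0898)² = 0.00202
δQ/Q = √(0.114) = 0.338
Q = 90200, so δQ = 0.338 × 90200 = 30500.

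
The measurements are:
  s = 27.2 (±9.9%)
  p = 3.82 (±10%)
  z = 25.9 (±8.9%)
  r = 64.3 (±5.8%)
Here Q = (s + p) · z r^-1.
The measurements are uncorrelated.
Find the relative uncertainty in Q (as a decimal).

Let u = s + p = 31.0. δu = √(δs² + δp²) = √(7.25 + 0.146) = 2.72, so δu/u = 0.0877.
Q is then a monomial in u, z, r:
δQ/Q = √((δu/u)² + (1·δz/z)² + (-1·δr/r)²) = √(0.00769 + 0.00792 + 0.00336) = 0.138

0.138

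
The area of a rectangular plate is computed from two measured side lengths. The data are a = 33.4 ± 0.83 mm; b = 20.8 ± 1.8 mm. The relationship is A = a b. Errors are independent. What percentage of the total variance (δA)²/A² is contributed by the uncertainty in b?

(δA/A)² = (1·δa/a)² + (1·δb/b)²
  a term: (1×0.0249)² = 0.000618
  b term: (1×0.0865)² = 0.00749
Total = 0.00811. Share from b = 0.00749/0.00811 = 0.924.

92.4%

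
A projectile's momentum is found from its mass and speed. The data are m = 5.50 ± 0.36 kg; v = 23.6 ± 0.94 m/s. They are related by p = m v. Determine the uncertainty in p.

Relative error in a monomial: (δp/p)² = Σ (nᵢ · δxᵢ/xᵢ)².
  (1·δm/m)² = (1×0.0655)² = 0.00428;  (1·δv/v)² = (1×0.0398)² = 0.00159
δp/p = √(0.00587) = 0.0766
p = 130 kg·m/s, so δp = 0.0766 × 130 = 9.95 kg·m/s.

9.95 kg·m/s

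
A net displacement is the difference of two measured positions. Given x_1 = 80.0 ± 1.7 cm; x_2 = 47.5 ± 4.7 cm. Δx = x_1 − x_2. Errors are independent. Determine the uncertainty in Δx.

5.00 cm

Absolute uncertainties add in quadrature for a linear combination:
  (δx_1)² = 2.89;  (δx_2)² = 22.1
δΔx = √(25.0) = 5.00 cm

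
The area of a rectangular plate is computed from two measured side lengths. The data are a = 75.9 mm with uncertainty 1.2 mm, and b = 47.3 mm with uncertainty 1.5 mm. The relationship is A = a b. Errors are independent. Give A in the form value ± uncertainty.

A is a product of powers, so relative uncertainties combine in quadrature:
  (1·δa/a)² = (1×0.0158)² = 0.000250;  (1·δb/b)² = (1×0.0317)² = 0.00101
δA/A = √(0.00126) = 0.0354
A = 3590 mm^2, so δA = 0.0354 × 3590 = 127 mm^2.

3590 ± 127 mm^2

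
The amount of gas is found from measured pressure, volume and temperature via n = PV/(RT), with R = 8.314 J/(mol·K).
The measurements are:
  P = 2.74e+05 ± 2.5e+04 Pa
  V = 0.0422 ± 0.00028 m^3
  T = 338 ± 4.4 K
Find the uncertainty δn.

Relative error in a monomial: (δn/n)² = Σ (nᵢ · δxᵢ/xᵢ)².
  (1·δP/P)² = (1×0.0912)² = 0.00832;  (1·δV/V)² = (1×0.00664)² = 4.4e-05;  (-1·δT/T)² = (-1×0.0130)² = 0.000169
δn/n = √(0.00854) = 0.0924
n = 4.11 mol, so δn = 0.0924 × 4.11 = 0.380 mol.

0.380 mol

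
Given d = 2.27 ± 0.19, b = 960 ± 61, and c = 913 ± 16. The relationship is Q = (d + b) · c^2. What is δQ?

Let u = d + b = 962. δu = √(δd² + δb²) = √(0.0361 + 3720) = 61.0, so δu/u = 0.0634.
Q is then a monomial in u, c:
δQ/Q = √((δu/u)² + (2·δc/c)²) = √(0.00402 + 0.00123) = 0.0724
Q = 8.02e+08, so δQ = 0.0724 × 8.02e+08 = 5.81e+07.

5.81e+07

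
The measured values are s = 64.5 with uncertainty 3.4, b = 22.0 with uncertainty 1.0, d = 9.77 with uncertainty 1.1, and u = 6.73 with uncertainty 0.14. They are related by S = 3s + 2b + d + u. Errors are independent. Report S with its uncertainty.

Absolute uncertainties add in quadrature for a linear combination:
  (3·δs)² = 104;  (2·δb)² = 4.00;  (δd)² = 1.21;  (δu)² = 0.0196
δS = √(109) = 10.5
S = 254.

254 ± 10.5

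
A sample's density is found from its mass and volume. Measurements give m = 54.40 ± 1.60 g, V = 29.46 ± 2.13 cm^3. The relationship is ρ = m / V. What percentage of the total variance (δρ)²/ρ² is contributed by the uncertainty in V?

(δρ/ρ)² = (1·δm/m)² + (-1·δV/V)²
  m term: (1×0.0294)² = 0.000865
  V term: (-1×0.0723)² = 0.00523
Total = 0.00609. Share from V = 0.00523/0.00609 = 0.858.

85.8%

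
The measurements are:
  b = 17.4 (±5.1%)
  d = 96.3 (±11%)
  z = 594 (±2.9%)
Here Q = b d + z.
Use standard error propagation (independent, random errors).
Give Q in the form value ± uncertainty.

Let p = b·d = 1680. δp/p = √((1·δb/b)² + (1·δd/d)²) = √(0.00260 + 0.0121) = 0.121, so δp = 203.
Q = p + z: δQ = √(δp² + δz²) = √(41300 + 297) = 204
Q = 2270.

2270 ± 204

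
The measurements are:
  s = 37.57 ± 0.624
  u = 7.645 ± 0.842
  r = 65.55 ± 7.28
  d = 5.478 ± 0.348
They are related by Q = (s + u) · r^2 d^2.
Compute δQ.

1.5e+06

Let w = s + u = 45.22. δw = √(δs² + δu²) = √(0.389 + 0.709) = 1.05, so δw/w = 0.0232.
Q is then a monomial in w, r, d:
δQ/Q = √((δw/w)² + (2·δr/r)² + (2·δd/d)²) = √(0.000537 + 0.0493 + 0.0161) = 0.257
Q = 5.83e+06, so δQ = 0.257 × 5.83e+06 = 1.5e+06.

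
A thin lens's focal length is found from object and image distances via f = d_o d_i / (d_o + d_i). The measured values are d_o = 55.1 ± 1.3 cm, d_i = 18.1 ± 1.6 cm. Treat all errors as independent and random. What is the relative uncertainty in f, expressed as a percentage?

∂f/∂d_o = (d_i/(d_o+d_i))² = 0.0611;  ∂f/∂d_i = (d_o/(d_o+d_i))² = 0.567
δf = √((∂f/∂d_o · δd_o)² + (∂f/∂d_i · δd_i)²) = √(0.00632 + 0.822) = 0.910 cm
f = 13.6 cm, so δf/f = 0.910/13.6 = 0.0668.

6.68%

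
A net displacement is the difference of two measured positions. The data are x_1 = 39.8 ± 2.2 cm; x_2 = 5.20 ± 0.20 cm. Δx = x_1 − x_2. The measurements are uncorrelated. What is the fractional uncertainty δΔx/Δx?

0.0638

Δx is a linear combination, so absolute uncertainties add in quadrature:
  (δx_1)² = 4.84;  (δx_2)² = 0.0400
δΔx = √(4.88) = 2.21 cm
Δx = 34.6 cm, so δΔx/Δx = 2.21/34.6 = 0.0638.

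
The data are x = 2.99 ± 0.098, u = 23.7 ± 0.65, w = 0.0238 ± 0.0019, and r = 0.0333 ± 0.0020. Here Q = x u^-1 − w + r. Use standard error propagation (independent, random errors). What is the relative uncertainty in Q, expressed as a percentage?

Let p = x·u^-1 = 0.126. δp/p = √((1·δx/x)² + (-1·δu/u)²) = √(0.00107 + 0.000752) = 0.0427, so δp = 0.00539.
Q = p − w + r: δQ = √(δp² + δw² + δr²) = √(2.91e-05 + 3.61e-06 + 4e-06) = 0.00606
Q = 0.136, so δQ/Q = 0.00606/0.136 = 0.0446.

4.46%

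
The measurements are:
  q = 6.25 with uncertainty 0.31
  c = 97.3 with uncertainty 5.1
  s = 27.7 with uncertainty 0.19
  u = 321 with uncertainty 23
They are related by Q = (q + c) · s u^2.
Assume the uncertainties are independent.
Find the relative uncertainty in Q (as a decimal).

0.152

Let w = q + c = 104. δw = √(δq² + δc²) = √(0.0961 + 26.0) = 5.11, so δw/w = 0.0493.
Q is then a monomial in w, s, u:
δQ/Q = √((δw/w)² + (1·δs/s)² + (2·δu/u)²) = √(0.00243 + 4.7e-05 + 0.0205) = 0.152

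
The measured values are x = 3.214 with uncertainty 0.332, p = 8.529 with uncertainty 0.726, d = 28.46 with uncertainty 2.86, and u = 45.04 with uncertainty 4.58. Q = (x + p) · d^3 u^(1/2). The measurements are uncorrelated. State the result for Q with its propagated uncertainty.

(1.817 ± 0.569) × 10^6

Let w = x + p = 11.74. δw = √(δx² + δp²) = √(0.110 + 0.527) = 0.798, so δw/w = 0.0680.
Q is then a monomial in w, d, u:
δQ/Q = √((δw/w)² + (3·δd/d)² + (½·δu/u)²) = √(0.00462 + 0.0909 + 0.00259) = 0.313
Q = 1.817e+06, so δQ = 0.313 × 1.817e+06 = 5.69e+05.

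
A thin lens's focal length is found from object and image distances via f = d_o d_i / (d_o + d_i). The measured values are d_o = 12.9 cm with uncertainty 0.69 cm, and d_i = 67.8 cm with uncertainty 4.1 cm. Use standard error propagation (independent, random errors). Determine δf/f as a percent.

∂f/∂d_o = (d_i/(d_o+d_i))² = 0.706;  ∂f/∂d_i = (d_o/(d_o+d_i))² = 0.0256
δf = √((∂f/∂d_o · δd_o)² + (∂f/∂d_i · δd_i)²) = √(0.237 + 0.0110) = 0.498 cm
f = 10.8 cm, so δf/f = 0.498/10.8 = 0.0460.

4.60%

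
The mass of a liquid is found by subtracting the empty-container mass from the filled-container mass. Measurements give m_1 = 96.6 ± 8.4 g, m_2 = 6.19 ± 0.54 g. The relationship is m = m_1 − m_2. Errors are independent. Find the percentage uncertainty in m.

9.31%

Each term contributes (cᵢ δxᵢ)² to (δm)²:
  (δm_1)² = 70.6;  (δm_2)² = 0.292
δm = √(70.9) = 8.42 g
m = 90.4 g, so δm/m = 8.42/90.4 = 0.0931.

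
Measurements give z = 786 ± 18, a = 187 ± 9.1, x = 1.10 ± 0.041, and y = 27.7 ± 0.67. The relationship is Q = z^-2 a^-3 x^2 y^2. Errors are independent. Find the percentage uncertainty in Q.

17.7%

Since Q is a product/quotient, work with relative uncertainties:
  (-2·δz/z)² = (-2×0.0229)² = 0.00210;  (-3·δa/a)² = (-3×0.0487)² = 0.0213;  (2·δx/x)² = (2×0.0373)² = 0.00556;  (2·δy/y)² = (2×0.0242)² = 0.00234
δQ/Q = √(0.0313) = 0.177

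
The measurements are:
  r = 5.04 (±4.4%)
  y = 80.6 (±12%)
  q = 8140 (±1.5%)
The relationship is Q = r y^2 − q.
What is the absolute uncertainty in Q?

Let p = r·y^2 = 32700. δp/p = √((1·δr/r)² + (2·δy/y)²) = √(0.00194 + 0.0576) = 0.244, so δp = 7990.
Q = p − q: δQ = √(δp² + δq²) = √(6.38e+07 + 14900) = 7990

7990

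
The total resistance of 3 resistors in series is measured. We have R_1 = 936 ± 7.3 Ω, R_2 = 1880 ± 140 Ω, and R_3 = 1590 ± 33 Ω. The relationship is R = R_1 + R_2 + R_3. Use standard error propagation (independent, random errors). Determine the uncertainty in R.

R is a linear combination, so absolute uncertainties add in quadrature:
  (δR_1)² = 53.3;  (δR_2)² = 19600;  (δR_3)² = 1090
δR = √(20700) = 144 Ω

144 Ω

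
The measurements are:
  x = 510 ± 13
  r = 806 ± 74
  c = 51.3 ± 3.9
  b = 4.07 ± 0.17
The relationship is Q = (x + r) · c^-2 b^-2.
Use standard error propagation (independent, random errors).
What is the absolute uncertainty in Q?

Let u = x + r = 1320. δu = √(δx² + δr²) = √(169 + 5480) = 75.1, so δu/u = 0.0571.
Q is then a monomial in u, c, b:
δQ/Q = √((δu/u)² + (-2·δc/c)² + (-2·δb/b)²) = √(0.00326 + 0.0231 + 0.00698) = 0.183
Q = 0.0302, so δQ = 0.183 × 0.0302 = 0.00551.

0.00551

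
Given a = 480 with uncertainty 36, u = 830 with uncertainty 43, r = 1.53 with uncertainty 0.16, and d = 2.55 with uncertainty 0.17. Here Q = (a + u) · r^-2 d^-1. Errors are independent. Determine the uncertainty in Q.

Let w = a + u = 1310. δw = √(δa² + δu²) = √(1300 + 1850) = 56.1, so δw/w = 0.0428.
Q is then a monomial in w, r, d:
δQ/Q = √((δw/w)² + (-2·δr/r)² + (-1·δd/d)²) = √(0.00183 + 0.0437 + 0.00444) = 0.224
Q = 219, so δQ = 0.224 × 219 = 49.1.

49.1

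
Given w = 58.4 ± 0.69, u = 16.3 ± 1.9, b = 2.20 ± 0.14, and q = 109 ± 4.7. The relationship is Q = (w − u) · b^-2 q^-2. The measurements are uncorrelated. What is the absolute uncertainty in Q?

0.000118

Let h = w − u = 42.1. δh = √(δw² + δu²) = √(0.476 + 3.61) = 2.02, so δh/h = 0.0480.
Q is then a monomial in h, b, q:
δQ/Q = √((δh/h)² + (-2·δb/b)² + (-2·δq/q)²) = √(0.00231 + 0.0162 + 0.00744) = 0.161
Q = 0.000732, so δQ = 0.161 × 0.000732 = 0.000118.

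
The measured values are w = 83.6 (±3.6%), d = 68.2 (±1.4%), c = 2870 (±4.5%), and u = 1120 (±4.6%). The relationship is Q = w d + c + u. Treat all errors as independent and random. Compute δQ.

260

Let p = w·d = 5700. δp/p = √((1·δw/w)² + (1·δd/d)²) = √(0.00130 + 0.000196) = 0.0386, so δp = 220.
Q = p + c + u: δQ = √(δp² + δc² + δu²) = √(48500 + 16700 + 2650) = 260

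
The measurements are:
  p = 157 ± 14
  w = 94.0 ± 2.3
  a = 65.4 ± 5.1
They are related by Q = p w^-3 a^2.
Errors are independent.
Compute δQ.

Q is a product of powers, so relative uncertainties combine in quadrature:
  (1·δp/p)² = (1×0.0892)² = 0.00795;  (-3·δw/w)² = (-3×0.0245)² = 0.00539;  (2·δa/a)² = (2×0.0780)² = 0.0243
δQ/Q = √(0.0377) = 0.194
Q = 0.808, so δQ = 0.194 × 0.808 = 0.157.

0.157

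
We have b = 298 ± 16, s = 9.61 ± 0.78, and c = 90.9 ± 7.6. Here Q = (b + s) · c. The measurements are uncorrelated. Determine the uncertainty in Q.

Let u = b + s = 308. δu = √(δb² + δs²) = √(256 + 0.608) = 16.0, so δu/u = 0.0521.
Q is then a monomial in u, c:
δQ/Q = √((δu/u)² + (1·δc/c)²) = √(0.00271 + 0.00699) = 0.0985
Q = 28000, so δQ = 0.0985 × 28000 = 2750.

2750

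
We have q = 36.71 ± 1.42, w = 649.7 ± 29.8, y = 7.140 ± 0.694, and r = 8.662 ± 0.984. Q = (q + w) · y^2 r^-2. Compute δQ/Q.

0.302

Let u = q + w = 686.4. δu = √(δq² + δw²) = √(2.02 + 888) = 29.8, so δu/u = 0.0435.
Q is then a monomial in u, y, r:
δQ/Q = √((δu/u)² + (2·δy/y)² + (-2·δr/r)²) = √(0.00189 + 0.0378 + 0.0516) = 0.302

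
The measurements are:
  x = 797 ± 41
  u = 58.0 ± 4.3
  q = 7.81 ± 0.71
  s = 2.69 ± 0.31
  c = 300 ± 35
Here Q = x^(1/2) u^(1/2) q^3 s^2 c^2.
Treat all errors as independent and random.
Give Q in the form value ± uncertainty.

Products/powers → add relative errors in quadrature, weighted by exponent:
  (½·δx/x)² = (0.5×0.0514)² = 0.000662;  (½·δu/u)² = (0.5×0.0741)² = 0.00137;  (3·δq/q)² = (3×0.0909)² = 0.0744;  (2·δs/s)² = (2×0.115)² = 0.0531;  (2·δc/c)² = (2×0.117)² = 0.0544
δQ/Q = √(0.184) = 0.429
Q = 6.67e+10, so δQ = 0.429 × 6.67e+10 = 2.86e+10.

(6.67 ± 2.86) × 10^10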